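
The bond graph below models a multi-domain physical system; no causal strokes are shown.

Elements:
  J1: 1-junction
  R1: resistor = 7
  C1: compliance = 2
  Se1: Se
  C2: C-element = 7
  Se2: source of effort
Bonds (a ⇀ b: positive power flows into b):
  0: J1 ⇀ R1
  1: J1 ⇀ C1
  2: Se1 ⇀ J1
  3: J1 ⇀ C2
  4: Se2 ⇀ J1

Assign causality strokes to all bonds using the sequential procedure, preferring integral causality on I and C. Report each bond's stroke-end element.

#2 stroke→J1  (Se1 (Se) sets effort on bond)
#4 stroke→J1  (Se2: effort source, stroke at far end)
#1 stroke→J1  (C1 integral (e out))
#3 stroke→J1  (C2: C, integral causality)
#0 stroke→R1  (only one flow-in slot at J1)

β0 stroke at R1
β1 stroke at J1
β2 stroke at J1
β3 stroke at J1
β4 stroke at J1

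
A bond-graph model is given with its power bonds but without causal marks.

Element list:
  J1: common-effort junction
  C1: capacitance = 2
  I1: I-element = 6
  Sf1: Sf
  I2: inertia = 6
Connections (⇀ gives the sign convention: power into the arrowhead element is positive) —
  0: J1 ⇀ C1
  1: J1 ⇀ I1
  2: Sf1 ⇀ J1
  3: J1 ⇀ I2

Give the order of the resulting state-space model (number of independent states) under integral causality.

3  (C1, I1, I2 all integral)

β2 |Sf1  (Sf1 (Sf) sets flow on bond)
β0 |J1  (C1 integral (e out))
β1 |I1  (J1 effort already set via bond 0)
β3 |I2  (J1 effort already set via bond 0)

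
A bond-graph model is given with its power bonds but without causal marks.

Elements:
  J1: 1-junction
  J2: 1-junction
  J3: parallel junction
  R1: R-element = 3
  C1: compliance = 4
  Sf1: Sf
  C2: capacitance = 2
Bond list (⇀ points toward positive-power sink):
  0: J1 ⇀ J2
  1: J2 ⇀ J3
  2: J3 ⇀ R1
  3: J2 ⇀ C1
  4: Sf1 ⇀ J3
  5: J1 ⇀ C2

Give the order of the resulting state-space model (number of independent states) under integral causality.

#4 →Sf1  (Sf1 (Sf) sets flow on bond)
#3 →J2  (prefer integral on C1)
#5 →J1  (C2: C, integral causality)
#0 →J2  (only one flow-in slot at J1)
#1 →J3  (J2 needs exactly one f-in)
#2 →R1  (J3: bond 1 brought effort, rest push out)

2  (C1, C2 all integral)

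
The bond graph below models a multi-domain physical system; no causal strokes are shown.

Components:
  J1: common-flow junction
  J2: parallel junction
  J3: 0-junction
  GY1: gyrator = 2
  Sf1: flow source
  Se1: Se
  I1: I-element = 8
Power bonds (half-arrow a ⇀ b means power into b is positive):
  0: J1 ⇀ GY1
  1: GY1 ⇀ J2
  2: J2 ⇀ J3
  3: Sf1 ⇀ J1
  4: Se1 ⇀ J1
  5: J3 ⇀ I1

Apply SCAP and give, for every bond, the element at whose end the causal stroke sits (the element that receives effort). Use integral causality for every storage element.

#3 →Sf1  (Sf1 (Sf) sets flow on bond)
#4 →J1  (source Se1 imposes e)
#0 →J1  (J1 flow already set via bond 3)
#1 →J2  (GY1: gyrator matches bond 0)
#2 →J3  (0-jn J2 has e-setter on 1)
#5 →I1  (common-e at J3 fixed by 2)

bond 0 stroke at J1
bond 1 stroke at J2
bond 2 stroke at J3
bond 3 stroke at Sf1
bond 4 stroke at J1
bond 5 stroke at I1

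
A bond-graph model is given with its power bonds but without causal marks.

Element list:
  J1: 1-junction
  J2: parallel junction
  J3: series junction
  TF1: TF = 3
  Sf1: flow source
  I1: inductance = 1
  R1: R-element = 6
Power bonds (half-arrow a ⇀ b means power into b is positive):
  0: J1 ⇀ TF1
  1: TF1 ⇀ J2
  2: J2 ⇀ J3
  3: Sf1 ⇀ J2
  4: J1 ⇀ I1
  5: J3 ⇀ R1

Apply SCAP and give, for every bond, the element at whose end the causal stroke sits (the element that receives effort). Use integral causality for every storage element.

b3 |Sf1  (Sf1 fixes flow; stroke at Sf1)
b4 |I1  (I1 integral (f out))
b0 |J1  (common-f at J1 fixed by 4)
b1 |TF1  (TF1: transformer flips bond 0)
b2 |J2  (J2 needs exactly one e-in)
b5 |J3  (J3 flow already set via bond 2)

#0 →J1
#1 →TF1
#2 →J2
#3 →Sf1
#4 →I1
#5 →J3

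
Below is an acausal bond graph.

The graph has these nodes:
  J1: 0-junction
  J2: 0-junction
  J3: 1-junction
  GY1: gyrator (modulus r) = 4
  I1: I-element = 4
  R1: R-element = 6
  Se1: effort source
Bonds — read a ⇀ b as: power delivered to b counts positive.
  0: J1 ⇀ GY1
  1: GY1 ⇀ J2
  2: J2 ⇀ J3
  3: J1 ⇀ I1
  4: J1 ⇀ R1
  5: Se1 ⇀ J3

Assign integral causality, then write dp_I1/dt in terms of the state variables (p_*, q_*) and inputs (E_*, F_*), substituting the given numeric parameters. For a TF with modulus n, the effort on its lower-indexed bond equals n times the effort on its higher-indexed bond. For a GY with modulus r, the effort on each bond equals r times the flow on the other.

#5 →J3  (Se1: effort source, stroke at far end)
#2 →J2  (J3: last free bond brings flow in)
#1 →GY1  (J2: bond 2 brought effort, rest push out)
#0 →GY1  (through GY1, causality inverts; strokes same side of GY1)
#3 →I1  (prefer integral on I1)
#4 →J1  (J1 needs exactly one e-in)

dp_I1/dt = 3*E_Se1/2 - 3*p_I1/2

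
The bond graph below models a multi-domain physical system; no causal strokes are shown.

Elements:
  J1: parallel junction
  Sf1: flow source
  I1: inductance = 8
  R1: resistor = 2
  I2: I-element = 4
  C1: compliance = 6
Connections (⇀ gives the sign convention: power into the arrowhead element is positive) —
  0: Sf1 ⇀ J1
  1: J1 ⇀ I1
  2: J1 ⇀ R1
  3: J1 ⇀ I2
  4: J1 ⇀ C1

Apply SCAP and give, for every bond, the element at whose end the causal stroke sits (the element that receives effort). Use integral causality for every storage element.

b0 stroke→Sf1
b1 stroke→I1
b2 stroke→R1
b3 stroke→I2
b4 stroke→J1

#0 →Sf1  (Sf1: flow source, stroke at near end)
#1 →I1  (I1 outputs flow p/I1)
#3 →I2  (I2: I, integral causality)
#4 →J1  (prefer integral on C1)
#2 →R1  (J1: bond 4 brought effort, rest push out)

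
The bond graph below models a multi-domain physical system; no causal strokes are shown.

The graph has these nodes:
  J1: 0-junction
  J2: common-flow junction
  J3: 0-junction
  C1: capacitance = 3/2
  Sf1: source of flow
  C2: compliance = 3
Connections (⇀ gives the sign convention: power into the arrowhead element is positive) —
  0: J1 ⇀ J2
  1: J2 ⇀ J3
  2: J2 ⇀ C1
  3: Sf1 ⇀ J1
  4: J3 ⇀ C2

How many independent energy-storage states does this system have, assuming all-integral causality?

2  (C1, C2 all integral)

β3 stroke at Sf1  (Sf1: flow source, stroke at near end)
β0 stroke at J1  (J1 needs exactly one e-in)
β1 stroke at J2  (J2: bond 0 brought flow, rest push out)
β2 stroke at J2  (J2 flow already set via bond 0)
β4 stroke at J3  (closing 0-jn rule on J3)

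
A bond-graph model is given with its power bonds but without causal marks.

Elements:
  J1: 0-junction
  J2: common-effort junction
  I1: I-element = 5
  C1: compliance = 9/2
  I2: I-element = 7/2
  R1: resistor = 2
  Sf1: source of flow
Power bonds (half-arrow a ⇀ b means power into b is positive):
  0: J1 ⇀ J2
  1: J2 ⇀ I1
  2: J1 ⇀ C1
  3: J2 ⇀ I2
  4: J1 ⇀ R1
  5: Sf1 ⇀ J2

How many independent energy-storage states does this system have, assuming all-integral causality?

3  (C1, I1, I2 all integral)

#5 stroke→Sf1  (source Sf1 imposes f)
#1 stroke→I1  (I1 outputs flow p/I1)
#2 stroke→J1  (C1: C, integral causality)
#0 stroke→J2  (common-e at J1 fixed by 2)
#4 stroke→R1  (0-jn J1 has e-setter on 2)
#3 stroke→I2  (0-jn J2 has e-setter on 0)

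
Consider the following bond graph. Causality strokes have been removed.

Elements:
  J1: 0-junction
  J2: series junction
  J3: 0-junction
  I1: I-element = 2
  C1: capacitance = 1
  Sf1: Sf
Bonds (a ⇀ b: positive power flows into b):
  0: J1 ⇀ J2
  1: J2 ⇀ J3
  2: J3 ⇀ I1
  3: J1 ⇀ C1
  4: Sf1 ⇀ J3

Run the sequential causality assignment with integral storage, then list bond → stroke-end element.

β4 |Sf1  (Sf1 (Sf) sets flow on bond)
β2 |I1  (prefer integral on I1)
β1 |J3  (closing 0-jn rule on J3)
β0 |J2  (common-f at J2 fixed by 1)
β3 |J1  (J1 needs exactly one e-in)

bond 0 →J2
bond 1 →J3
bond 2 →I1
bond 3 →J1
bond 4 →Sf1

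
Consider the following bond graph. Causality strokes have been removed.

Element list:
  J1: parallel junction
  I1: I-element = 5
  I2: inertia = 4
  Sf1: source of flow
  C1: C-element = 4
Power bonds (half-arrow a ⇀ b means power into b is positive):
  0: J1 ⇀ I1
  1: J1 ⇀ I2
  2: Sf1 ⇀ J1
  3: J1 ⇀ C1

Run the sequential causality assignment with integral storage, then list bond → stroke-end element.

bond 0 stroke→I1
bond 1 stroke→I2
bond 2 stroke→Sf1
bond 3 stroke→J1

bond 2 stroke at Sf1  (Sf1: flow source, stroke at near end)
bond 0 stroke at I1  (I1 integral (f out))
bond 1 stroke at I2  (prefer integral on I2)
bond 3 stroke at J1  (J1: last free bond brings effort in)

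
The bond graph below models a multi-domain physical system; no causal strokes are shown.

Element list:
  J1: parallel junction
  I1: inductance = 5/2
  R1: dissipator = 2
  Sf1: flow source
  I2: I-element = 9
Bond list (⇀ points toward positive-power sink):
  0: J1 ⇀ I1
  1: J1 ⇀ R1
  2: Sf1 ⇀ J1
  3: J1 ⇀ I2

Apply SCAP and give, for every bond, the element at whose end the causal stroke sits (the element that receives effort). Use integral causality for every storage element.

#2 stroke at Sf1  (Sf1 fixes flow; stroke at Sf1)
#0 stroke at I1  (I1 integral (f out))
#3 stroke at I2  (I2 outputs flow p/I2)
#1 stroke at J1  (J1: last free bond brings effort in)

b0 →I1
b1 →J1
b2 →Sf1
b3 →I2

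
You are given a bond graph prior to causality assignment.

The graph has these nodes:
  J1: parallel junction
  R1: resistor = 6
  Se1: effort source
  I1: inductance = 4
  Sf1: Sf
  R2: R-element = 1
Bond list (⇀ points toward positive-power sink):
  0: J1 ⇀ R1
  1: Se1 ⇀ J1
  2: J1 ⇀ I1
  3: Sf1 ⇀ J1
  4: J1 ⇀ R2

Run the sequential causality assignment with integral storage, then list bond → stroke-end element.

bond 0 →R1
bond 1 →J1
bond 2 →I1
bond 3 →Sf1
bond 4 →R2

b1 stroke at J1  (source Se1 imposes e)
b3 stroke at Sf1  (source Sf1 imposes f)
b0 stroke at R1  (common-e at J1 fixed by 1)
b2 stroke at I1  (J1: bond 1 brought effort, rest push out)
b4 stroke at R2  (common-e at J1 fixed by 1)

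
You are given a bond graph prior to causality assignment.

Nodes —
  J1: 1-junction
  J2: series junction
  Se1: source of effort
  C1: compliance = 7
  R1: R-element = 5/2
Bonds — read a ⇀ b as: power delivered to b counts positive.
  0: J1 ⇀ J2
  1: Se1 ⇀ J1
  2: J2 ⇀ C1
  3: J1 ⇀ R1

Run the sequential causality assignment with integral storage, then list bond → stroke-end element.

bond 1 |J1  (Se1 fixes effort; stroke away)
bond 2 |J2  (C1: C, integral causality)
bond 0 |J1  (J2: last free bond brings flow in)
bond 3 |R1  (J1 needs exactly one f-in)

bond 0 stroke→J1
bond 1 stroke→J1
bond 2 stroke→J2
bond 3 stroke→R1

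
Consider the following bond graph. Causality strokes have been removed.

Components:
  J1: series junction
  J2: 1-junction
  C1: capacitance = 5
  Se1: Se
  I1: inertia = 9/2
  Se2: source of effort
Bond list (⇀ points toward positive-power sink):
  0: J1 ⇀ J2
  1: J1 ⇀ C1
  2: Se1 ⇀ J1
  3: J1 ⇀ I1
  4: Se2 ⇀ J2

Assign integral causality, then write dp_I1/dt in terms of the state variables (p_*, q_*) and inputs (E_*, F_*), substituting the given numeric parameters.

β2 |J1  (source Se1 imposes e)
β4 |J2  (Se2 fixes effort; stroke away)
β0 |J1  (J2: last free bond brings flow in)
β1 |J1  (C1 outputs effort q/C1)
β3 |I1  (J1 needs exactly one f-in)

dp_I1/dt = E_Se1 + E_Se2 - q_C1/5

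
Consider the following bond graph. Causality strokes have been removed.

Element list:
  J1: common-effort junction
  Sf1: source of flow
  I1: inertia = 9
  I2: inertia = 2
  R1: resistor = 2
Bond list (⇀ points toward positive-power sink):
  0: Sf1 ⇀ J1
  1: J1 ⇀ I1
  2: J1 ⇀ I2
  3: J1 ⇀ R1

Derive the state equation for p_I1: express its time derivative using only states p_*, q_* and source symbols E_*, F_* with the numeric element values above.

#0 stroke→Sf1  (Sf1 fixes flow; stroke at Sf1)
#1 stroke→I1  (I1: I, integral causality)
#2 stroke→I2  (prefer integral on I2)
#3 stroke→J1  (J1 needs exactly one e-in)

dp_I1/dt = 2*F_Sf1 - 2*p_I1/9 - p_I2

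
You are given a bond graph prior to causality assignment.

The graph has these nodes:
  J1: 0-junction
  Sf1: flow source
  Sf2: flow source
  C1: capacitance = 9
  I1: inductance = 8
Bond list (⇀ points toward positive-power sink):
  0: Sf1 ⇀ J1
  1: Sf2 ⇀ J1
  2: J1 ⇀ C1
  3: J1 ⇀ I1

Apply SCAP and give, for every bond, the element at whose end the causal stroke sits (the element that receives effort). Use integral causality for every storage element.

bond 0 |Sf1  (source Sf1 imposes f)
bond 1 |Sf2  (source Sf2 imposes f)
bond 2 |J1  (prefer integral on C1)
bond 3 |I1  (J1: bond 2 brought effort, rest push out)

β0 |Sf1
β1 |Sf2
β2 |J1
β3 |I1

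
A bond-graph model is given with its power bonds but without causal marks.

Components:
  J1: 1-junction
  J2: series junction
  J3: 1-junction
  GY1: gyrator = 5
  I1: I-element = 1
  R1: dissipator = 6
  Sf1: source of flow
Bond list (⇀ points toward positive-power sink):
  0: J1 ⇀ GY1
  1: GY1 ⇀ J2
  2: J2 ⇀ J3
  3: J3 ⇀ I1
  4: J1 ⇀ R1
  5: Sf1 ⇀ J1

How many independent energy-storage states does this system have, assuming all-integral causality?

β5 →Sf1  (Sf1 (Sf) sets flow on bond)
β0 →J1  (J1: bond 5 brought flow, rest push out)
β4 →J1  (common-f at J1 fixed by 5)
β1 →J2  (GY GY1: same side as bond 0)
β2 →J3  (J2 needs exactly one f-in)
β3 →I1  (closing 1-jn rule on J3)

1  (I1 all integral)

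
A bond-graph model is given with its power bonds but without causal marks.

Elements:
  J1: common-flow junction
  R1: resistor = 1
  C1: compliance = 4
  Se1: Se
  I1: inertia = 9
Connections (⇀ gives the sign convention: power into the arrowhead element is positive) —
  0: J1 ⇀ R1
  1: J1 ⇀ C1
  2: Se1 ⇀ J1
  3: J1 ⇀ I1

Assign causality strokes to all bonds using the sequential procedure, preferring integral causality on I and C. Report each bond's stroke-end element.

β2 stroke at J1  (Se1 fixes effort; stroke away)
β1 stroke at J1  (C1 outputs effort q/C1)
β3 stroke at I1  (I1: I, integral causality)
β0 stroke at J1  (J1 flow already set via bond 3)

b0 |J1
b1 |J1
b2 |J1
b3 |I1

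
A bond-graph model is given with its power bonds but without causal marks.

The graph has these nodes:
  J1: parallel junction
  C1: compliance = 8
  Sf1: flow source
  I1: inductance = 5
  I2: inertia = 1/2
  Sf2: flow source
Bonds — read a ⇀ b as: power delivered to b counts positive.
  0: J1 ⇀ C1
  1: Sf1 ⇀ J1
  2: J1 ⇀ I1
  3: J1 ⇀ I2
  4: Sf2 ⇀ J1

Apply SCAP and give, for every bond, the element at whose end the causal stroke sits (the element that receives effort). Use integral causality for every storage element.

#1 stroke at Sf1  (Sf1 (Sf) sets flow on bond)
#4 stroke at Sf2  (source Sf2 imposes f)
#0 stroke at J1  (C1: C, integral causality)
#2 stroke at I1  (J1: bond 0 brought effort, rest push out)
#3 stroke at I2  (J1: bond 0 brought effort, rest push out)

#0 stroke→J1
#1 stroke→Sf1
#2 stroke→I1
#3 stroke→I2
#4 stroke→Sf2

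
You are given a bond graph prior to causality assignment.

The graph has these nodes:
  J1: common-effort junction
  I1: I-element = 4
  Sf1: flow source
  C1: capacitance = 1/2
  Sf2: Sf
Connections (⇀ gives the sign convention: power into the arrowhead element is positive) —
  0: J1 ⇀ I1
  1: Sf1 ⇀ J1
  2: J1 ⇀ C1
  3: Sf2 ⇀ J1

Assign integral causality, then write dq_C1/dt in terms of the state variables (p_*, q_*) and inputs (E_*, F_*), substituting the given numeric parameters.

dq_C1/dt = F_Sf1 + F_Sf2 - p_I1/4

bond 1 |Sf1  (Sf1 fixes flow; stroke at Sf1)
bond 3 |Sf2  (Sf2 (Sf) sets flow on bond)
bond 0 |I1  (I1 integral (f out))
bond 2 |J1  (J1 needs exactly one e-in)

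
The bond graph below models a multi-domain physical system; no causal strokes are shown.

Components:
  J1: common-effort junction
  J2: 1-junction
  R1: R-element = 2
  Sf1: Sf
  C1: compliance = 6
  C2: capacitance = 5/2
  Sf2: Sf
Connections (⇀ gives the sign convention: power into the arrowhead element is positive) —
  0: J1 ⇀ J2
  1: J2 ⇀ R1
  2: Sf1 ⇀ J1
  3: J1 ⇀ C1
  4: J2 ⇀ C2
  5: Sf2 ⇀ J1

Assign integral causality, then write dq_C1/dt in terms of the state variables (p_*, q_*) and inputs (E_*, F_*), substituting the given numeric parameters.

b2 stroke→Sf1  (Sf1 (Sf) sets flow on bond)
b5 stroke→Sf2  (Sf2 fixes flow; stroke at Sf2)
b3 stroke→J1  (C1 outputs effort q/C1)
b0 stroke→J2  (0-jn J1 has e-setter on 3)
b4 stroke→J2  (C2 integral (e out))
b1 stroke→R1  (only one flow-in slot at J2)

dq_C1/dt = F_Sf1 + F_Sf2 - q_C1/12 + q_C2/5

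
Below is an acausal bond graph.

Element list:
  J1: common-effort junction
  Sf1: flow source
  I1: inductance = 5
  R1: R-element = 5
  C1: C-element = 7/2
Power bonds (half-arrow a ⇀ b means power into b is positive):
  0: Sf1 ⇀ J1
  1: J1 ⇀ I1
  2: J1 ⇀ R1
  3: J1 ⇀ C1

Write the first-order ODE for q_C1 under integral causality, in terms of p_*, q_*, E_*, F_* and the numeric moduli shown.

b0 stroke→Sf1  (Sf1 (Sf) sets flow on bond)
b1 stroke→I1  (I1 outputs flow p/I1)
b3 stroke→J1  (C1 outputs effort q/C1)
b2 stroke→R1  (common-e at J1 fixed by 3)

dq_C1/dt = F_Sf1 - p_I1/5 - 2*q_C1/35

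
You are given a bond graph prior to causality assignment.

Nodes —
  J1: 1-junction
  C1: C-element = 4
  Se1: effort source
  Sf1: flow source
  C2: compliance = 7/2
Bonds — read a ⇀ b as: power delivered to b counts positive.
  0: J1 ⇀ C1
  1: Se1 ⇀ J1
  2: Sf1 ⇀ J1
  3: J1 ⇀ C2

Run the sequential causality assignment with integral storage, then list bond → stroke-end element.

bond 0 |J1
bond 1 |J1
bond 2 |Sf1
bond 3 |J1

β1 stroke→J1  (Se1 (Se) sets effort on bond)
β2 stroke→Sf1  (Sf1 fixes flow; stroke at Sf1)
β0 stroke→J1  (1-jn J1 has f-setter on 2)
β3 stroke→J1  (J1 flow already set via bond 2)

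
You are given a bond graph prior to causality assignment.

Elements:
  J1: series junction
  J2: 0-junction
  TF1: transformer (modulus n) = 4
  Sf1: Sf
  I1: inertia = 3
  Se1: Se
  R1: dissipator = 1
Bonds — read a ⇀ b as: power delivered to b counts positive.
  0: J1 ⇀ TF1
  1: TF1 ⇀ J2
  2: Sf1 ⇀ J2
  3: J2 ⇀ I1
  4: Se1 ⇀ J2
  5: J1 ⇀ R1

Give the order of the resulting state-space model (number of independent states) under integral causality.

1  (I1 all integral)

β2 |Sf1  (Sf1: flow source, stroke at near end)
β4 |J2  (Se1 fixes effort; stroke away)
β1 |TF1  (J2: bond 4 brought effort, rest push out)
β3 |I1  (0-jn J2 has e-setter on 4)
β0 |J1  (TF1: transformer flips bond 1)
β5 |R1  (J1 needs exactly one f-in)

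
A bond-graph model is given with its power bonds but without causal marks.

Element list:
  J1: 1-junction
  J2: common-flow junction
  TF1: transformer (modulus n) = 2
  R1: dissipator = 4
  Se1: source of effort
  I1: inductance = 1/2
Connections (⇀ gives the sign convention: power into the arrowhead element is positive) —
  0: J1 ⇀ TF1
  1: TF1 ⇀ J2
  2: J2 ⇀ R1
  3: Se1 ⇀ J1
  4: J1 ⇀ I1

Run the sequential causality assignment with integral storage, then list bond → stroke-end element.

bond 0 →J1
bond 1 →TF1
bond 2 →J2
bond 3 →J1
bond 4 →I1

b3 stroke→J1  (Se1: effort source, stroke at far end)
b4 stroke→I1  (I1 outputs flow p/I1)
b0 stroke→J1  (J1: bond 4 brought flow, rest push out)
b1 stroke→TF1  (TF1: transformer flips bond 0)
b2 stroke→J2  (common-f at J2 fixed by 1)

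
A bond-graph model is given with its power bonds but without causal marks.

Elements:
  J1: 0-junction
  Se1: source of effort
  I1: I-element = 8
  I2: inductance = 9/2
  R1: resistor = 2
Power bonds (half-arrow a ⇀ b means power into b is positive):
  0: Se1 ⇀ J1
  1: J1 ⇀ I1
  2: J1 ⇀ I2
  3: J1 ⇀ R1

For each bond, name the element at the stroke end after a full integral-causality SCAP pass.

#0 stroke→J1  (Se1: effort source, stroke at far end)
#1 stroke→I1  (0-jn J1 has e-setter on 0)
#2 stroke→I2  (J1: bond 0 brought effort, rest push out)
#3 stroke→R1  (J1: bond 0 brought effort, rest push out)

β0 stroke→J1
β1 stroke→I1
β2 stroke→I2
β3 stroke→R1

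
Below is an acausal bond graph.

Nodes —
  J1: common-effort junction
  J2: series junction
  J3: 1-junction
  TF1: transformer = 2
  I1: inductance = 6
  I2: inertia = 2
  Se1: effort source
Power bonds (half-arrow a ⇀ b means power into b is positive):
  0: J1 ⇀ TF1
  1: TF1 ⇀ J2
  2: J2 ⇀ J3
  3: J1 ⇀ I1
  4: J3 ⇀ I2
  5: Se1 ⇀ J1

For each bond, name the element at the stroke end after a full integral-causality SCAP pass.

#0 →TF1
#1 →J2
#2 →J3
#3 →I1
#4 →I2
#5 →J1

bond 5 →J1  (Se1 (Se) sets effort on bond)
bond 0 →TF1  (J1: bond 5 brought effort, rest push out)
bond 3 →I1  (J1 effort already set via bond 5)
bond 1 →J2  (TF1: transformer flips bond 0)
bond 2 →J3  (J2: last free bond brings flow in)
bond 4 →I2  (J3: last free bond brings flow in)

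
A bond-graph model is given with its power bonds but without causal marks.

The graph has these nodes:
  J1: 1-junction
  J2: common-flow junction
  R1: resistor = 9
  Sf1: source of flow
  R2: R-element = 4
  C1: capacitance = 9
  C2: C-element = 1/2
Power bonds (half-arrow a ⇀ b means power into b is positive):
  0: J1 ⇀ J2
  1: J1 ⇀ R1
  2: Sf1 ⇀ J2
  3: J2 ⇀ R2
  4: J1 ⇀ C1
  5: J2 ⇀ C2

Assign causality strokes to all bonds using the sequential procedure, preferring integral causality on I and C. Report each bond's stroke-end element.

#2 →Sf1  (Sf1 fixes flow; stroke at Sf1)
#0 →J2  (1-jn J2 has f-setter on 2)
#3 →J2  (common-f at J2 fixed by 2)
#5 →J2  (J2: bond 2 brought flow, rest push out)
#1 →J1  (J1: bond 0 brought flow, rest push out)
#4 →J1  (1-jn J1 has f-setter on 0)

b0 |J2
b1 |J1
b2 |Sf1
b3 |J2
b4 |J1
b5 |J2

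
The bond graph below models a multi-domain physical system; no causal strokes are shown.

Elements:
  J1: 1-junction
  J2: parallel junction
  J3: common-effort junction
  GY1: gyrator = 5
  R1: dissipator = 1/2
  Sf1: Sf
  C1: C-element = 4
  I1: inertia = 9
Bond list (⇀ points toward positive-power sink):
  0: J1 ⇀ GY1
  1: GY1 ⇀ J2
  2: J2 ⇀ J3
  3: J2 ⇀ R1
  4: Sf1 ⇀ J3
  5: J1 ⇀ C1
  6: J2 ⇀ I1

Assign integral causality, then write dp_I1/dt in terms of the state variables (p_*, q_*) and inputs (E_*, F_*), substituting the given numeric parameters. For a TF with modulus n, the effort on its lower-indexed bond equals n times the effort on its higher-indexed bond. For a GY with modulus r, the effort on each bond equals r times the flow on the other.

dp_I1/dt = F_Sf1/2 - p_I1/18 - q_C1/40

#4 stroke at Sf1  (Sf1 (Sf) sets flow on bond)
#2 stroke at J3  (J3 needs exactly one e-in)
#5 stroke at J1  (C1 outputs effort q/C1)
#0 stroke at GY1  (J1 needs exactly one f-in)
#1 stroke at GY1  (GY GY1: same side as bond 0)
#6 stroke at I1  (I1: I, integral causality)
#3 stroke at J2  (closing 0-jn rule on J2)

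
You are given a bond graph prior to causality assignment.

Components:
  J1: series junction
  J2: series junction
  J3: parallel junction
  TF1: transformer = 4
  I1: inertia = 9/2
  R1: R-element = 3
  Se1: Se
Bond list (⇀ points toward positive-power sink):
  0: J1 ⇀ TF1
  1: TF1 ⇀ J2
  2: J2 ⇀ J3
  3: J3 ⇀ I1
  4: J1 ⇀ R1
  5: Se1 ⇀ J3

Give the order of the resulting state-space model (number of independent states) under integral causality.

1  (I1 all integral)

bond 5 stroke at J3  (Se1 fixes effort; stroke away)
bond 2 stroke at J2  (0-jn J3 has e-setter on 5)
bond 3 stroke at I1  (J3 effort already set via bond 5)
bond 1 stroke at TF1  (J2: last free bond brings flow in)
bond 0 stroke at J1  (TF1: transformer flips bond 1)
bond 4 stroke at R1  (J1 needs exactly one f-in)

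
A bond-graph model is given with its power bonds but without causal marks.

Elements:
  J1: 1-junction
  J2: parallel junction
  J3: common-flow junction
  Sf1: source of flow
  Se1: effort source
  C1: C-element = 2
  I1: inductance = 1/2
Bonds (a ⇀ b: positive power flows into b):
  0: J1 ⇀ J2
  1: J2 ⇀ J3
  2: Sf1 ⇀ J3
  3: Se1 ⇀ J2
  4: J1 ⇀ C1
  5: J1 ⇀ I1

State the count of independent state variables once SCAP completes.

β2 stroke→Sf1  (Sf1: flow source, stroke at near end)
β3 stroke→J2  (Se1 (Se) sets effort on bond)
β0 stroke→J1  (common-e at J2 fixed by 3)
β1 stroke→J3  (J2: bond 3 brought effort, rest push out)
β4 stroke→J1  (prefer integral on C1)
β5 stroke→I1  (J1: last free bond brings flow in)

2  (C1, I1 all integral)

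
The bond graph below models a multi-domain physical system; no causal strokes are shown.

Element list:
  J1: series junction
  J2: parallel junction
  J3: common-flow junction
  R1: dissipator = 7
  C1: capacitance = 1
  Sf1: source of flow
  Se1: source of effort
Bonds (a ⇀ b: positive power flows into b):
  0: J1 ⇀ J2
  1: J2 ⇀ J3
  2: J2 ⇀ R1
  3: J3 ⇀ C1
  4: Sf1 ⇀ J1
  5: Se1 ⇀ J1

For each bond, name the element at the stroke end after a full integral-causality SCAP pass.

b4 stroke→Sf1  (Sf1 fixes flow; stroke at Sf1)
b5 stroke→J1  (Se1: effort source, stroke at far end)
b0 stroke→J1  (J1: bond 4 brought flow, rest push out)
b3 stroke→J3  (C1: C, integral causality)
b1 stroke→J2  (J3 needs exactly one f-in)
b2 stroke→R1  (J2: bond 1 brought effort, rest push out)

#0 stroke at J1
#1 stroke at J2
#2 stroke at R1
#3 stroke at J3
#4 stroke at Sf1
#5 stroke at J1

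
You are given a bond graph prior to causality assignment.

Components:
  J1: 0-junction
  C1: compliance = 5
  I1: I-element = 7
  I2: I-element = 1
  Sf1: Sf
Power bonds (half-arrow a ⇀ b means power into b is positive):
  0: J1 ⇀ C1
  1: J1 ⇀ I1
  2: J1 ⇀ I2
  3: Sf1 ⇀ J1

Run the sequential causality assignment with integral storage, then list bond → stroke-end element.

#3 |Sf1  (Sf1 (Sf) sets flow on bond)
#0 |J1  (C1: C, integral causality)
#1 |I1  (common-e at J1 fixed by 0)
#2 |I2  (0-jn J1 has e-setter on 0)

bond 0 →J1
bond 1 →I1
bond 2 →I2
bond 3 →Sf1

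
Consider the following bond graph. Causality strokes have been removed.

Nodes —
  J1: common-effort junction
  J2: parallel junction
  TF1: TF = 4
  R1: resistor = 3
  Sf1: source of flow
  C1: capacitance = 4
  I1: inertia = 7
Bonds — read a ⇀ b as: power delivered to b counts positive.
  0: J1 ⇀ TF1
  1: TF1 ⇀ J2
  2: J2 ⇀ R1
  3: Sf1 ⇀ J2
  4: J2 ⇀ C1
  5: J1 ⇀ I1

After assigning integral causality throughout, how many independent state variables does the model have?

bond 3 stroke at Sf1  (Sf1 (Sf) sets flow on bond)
bond 4 stroke at J2  (prefer integral on C1)
bond 1 stroke at TF1  (0-jn J2 has e-setter on 4)
bond 2 stroke at R1  (common-e at J2 fixed by 4)
bond 0 stroke at J1  (TF TF1: opposite of bond 1)
bond 5 stroke at I1  (0-jn J1 has e-setter on 0)

2  (C1, I1 all integral)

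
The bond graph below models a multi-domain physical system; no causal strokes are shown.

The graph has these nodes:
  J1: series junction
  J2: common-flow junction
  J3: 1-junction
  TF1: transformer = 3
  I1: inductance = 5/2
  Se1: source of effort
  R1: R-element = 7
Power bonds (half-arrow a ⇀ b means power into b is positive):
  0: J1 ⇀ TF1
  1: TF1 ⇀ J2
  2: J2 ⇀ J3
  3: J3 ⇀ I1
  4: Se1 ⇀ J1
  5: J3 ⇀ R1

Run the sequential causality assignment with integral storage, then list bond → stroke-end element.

b4 |J1  (source Se1 imposes e)
b0 |TF1  (closing 1-jn rule on J1)
b1 |J2  (through TF1, causality passes straight; one stroke at TF1)
b2 |J3  (closing 1-jn rule on J2)
b3 |I1  (prefer integral on I1)
b5 |J3  (J3: bond 3 brought flow, rest push out)

bond 0 |TF1
bond 1 |J2
bond 2 |J3
bond 3 |I1
bond 4 |J1
bond 5 |J3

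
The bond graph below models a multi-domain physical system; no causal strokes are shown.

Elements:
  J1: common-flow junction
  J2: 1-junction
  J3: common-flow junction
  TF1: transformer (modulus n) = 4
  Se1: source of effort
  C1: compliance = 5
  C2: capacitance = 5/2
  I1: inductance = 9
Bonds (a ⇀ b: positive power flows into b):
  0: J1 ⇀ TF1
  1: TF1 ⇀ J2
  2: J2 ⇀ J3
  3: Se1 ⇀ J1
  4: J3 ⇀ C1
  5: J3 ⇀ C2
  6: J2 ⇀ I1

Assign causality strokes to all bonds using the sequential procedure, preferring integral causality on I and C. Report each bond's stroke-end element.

β3 |J1  (Se1: effort source, stroke at far end)
β0 |TF1  (J1: last free bond brings flow in)
β1 |J2  (TF TF1: opposite of bond 0)
β4 |J3  (C1: C, integral causality)
β5 |J3  (C2 integral (e out))
β2 |J2  (closing 1-jn rule on J3)
β6 |I1  (closing 1-jn rule on J2)

#0 |TF1
#1 |J2
#2 |J2
#3 |J1
#4 |J3
#5 |J3
#6 |I1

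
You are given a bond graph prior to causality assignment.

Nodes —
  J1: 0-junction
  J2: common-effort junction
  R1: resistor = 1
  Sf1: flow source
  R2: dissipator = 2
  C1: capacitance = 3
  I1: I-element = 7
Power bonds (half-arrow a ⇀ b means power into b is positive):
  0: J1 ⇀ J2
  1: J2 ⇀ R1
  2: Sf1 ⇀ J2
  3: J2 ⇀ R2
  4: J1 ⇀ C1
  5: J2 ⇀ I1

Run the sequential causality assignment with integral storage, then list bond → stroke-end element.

β2 |Sf1  (Sf1: flow source, stroke at near end)
β4 |J1  (C1: C, integral causality)
β0 |J2  (J1: bond 4 brought effort, rest push out)
β1 |R1  (J2: bond 0 brought effort, rest push out)
β3 |R2  (J2: bond 0 brought effort, rest push out)
β5 |I1  (0-jn J2 has e-setter on 0)

b0 stroke at J2
b1 stroke at R1
b2 stroke at Sf1
b3 stroke at R2
b4 stroke at J1
b5 stroke at I1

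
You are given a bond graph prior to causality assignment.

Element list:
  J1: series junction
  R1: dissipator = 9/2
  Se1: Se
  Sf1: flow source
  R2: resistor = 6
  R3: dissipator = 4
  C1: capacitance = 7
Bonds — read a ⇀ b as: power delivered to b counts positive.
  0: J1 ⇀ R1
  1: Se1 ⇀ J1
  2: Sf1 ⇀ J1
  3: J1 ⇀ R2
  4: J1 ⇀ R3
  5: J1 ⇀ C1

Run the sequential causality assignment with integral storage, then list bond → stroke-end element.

b0 →J1
b1 →J1
b2 →Sf1
b3 →J1
b4 →J1
b5 →J1

β1 stroke→J1  (Se1 (Se) sets effort on bond)
β2 stroke→Sf1  (Sf1 fixes flow; stroke at Sf1)
β0 stroke→J1  (J1: bond 2 brought flow, rest push out)
β3 stroke→J1  (1-jn J1 has f-setter on 2)
β4 stroke→J1  (common-f at J1 fixed by 2)
β5 stroke→J1  (common-f at J1 fixed by 2)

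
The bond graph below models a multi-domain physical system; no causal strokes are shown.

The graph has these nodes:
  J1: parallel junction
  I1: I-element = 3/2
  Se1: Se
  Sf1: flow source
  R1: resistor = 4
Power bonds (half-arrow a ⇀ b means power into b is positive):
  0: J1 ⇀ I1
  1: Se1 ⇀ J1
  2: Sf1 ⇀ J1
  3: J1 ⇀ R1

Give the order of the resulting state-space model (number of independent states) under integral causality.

1  (I1 all integral)

β1 |J1  (Se1 (Se) sets effort on bond)
β2 |Sf1  (Sf1 fixes flow; stroke at Sf1)
β0 |I1  (0-jn J1 has e-setter on 1)
β3 |R1  (common-e at J1 fixed by 1)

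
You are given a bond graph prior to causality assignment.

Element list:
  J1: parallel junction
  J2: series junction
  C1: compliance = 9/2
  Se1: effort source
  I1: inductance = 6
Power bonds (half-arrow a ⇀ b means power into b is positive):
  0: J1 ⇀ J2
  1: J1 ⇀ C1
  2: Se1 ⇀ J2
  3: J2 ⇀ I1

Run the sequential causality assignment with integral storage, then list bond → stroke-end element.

#0 |J2
#1 |J1
#2 |J2
#3 |I1

b2 stroke→J2  (Se1 (Se) sets effort on bond)
b1 stroke→J1  (C1 outputs effort q/C1)
b0 stroke→J2  (common-e at J1 fixed by 1)
b3 stroke→I1  (J2 needs exactly one f-in)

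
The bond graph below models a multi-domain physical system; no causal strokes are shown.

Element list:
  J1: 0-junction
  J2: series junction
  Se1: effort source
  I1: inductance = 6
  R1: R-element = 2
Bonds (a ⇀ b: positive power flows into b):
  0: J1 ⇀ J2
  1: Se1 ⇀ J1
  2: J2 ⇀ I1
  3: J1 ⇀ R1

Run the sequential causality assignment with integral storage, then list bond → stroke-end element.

b0 →J2
b1 →J1
b2 →I1
b3 →R1

b1 stroke→J1  (Se1: effort source, stroke at far end)
b0 stroke→J2  (J1: bond 1 brought effort, rest push out)
b3 stroke→R1  (J1: bond 1 brought effort, rest push out)
b2 stroke→I1  (closing 1-jn rule on J2)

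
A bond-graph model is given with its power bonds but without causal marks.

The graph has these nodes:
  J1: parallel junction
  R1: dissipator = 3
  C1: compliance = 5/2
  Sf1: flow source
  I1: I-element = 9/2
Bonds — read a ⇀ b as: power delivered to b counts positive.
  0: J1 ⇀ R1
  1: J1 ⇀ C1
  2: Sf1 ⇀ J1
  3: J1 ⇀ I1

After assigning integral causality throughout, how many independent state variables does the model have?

2  (C1, I1 all integral)

β2 →Sf1  (source Sf1 imposes f)
β1 →J1  (C1: C, integral causality)
β0 →R1  (J1: bond 1 brought effort, rest push out)
β3 →I1  (J1: bond 1 brought effort, rest push out)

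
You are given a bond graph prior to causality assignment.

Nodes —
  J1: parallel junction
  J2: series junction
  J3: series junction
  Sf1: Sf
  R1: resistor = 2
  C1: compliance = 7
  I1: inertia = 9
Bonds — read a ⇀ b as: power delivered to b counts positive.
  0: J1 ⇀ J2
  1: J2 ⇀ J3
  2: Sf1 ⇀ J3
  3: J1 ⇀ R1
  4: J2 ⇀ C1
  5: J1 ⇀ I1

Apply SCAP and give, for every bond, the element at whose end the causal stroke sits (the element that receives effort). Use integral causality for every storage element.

β0 stroke→J2
β1 stroke→J3
β2 stroke→Sf1
β3 stroke→J1
β4 stroke→J2
β5 stroke→I1

b2 stroke→Sf1  (Sf1 fixes flow; stroke at Sf1)
b1 stroke→J3  (1-jn J3 has f-setter on 2)
b0 stroke→J2  (common-f at J2 fixed by 1)
b4 stroke→J2  (J2: bond 1 brought flow, rest push out)
b5 stroke→I1  (I1: I, integral causality)
b3 stroke→J1  (closing 0-jn rule on J1)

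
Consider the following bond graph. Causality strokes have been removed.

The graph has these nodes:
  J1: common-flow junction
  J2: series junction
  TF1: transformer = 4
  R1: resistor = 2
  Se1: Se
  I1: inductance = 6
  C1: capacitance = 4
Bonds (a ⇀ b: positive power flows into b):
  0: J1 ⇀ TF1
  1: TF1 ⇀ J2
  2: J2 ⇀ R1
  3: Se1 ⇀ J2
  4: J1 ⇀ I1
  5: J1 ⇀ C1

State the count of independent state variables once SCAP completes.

2  (C1, I1 all integral)

#3 →J2  (Se1 (Se) sets effort on bond)
#4 →I1  (I1: I, integral causality)
#0 →J1  (common-f at J1 fixed by 4)
#5 →J1  (J1 flow already set via bond 4)
#1 →TF1  (TF1 one-in-one-out from 0)
#2 →J2  (J2 flow already set via bond 1)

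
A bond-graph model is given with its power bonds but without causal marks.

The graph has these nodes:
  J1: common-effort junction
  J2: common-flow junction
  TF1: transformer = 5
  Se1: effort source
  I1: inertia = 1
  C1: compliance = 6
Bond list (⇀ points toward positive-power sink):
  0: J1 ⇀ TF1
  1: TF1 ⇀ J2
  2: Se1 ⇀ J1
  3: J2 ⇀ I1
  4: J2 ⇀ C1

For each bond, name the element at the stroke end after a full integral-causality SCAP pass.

β2 stroke at J1  (source Se1 imposes e)
β0 stroke at TF1  (J1: bond 2 brought effort, rest push out)
β1 stroke at J2  (through TF1, causality passes straight; one stroke at TF1)
β3 stroke at I1  (I1 outputs flow p/I1)
β4 stroke at J2  (1-jn J2 has f-setter on 3)

#0 stroke at TF1
#1 stroke at J2
#2 stroke at J1
#3 stroke at I1
#4 stroke at J2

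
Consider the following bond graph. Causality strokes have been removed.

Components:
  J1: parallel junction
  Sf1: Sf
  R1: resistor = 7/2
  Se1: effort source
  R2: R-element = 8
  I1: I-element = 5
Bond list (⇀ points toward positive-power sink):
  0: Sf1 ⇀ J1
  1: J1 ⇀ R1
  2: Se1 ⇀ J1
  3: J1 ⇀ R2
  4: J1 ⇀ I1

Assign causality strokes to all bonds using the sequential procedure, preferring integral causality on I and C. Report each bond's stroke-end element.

bond 0 |Sf1  (source Sf1 imposes f)
bond 2 |J1  (Se1 fixes effort; stroke away)
bond 1 |R1  (J1: bond 2 brought effort, rest push out)
bond 3 |R2  (J1 effort already set via bond 2)
bond 4 |I1  (0-jn J1 has e-setter on 2)

β0 →Sf1
β1 →R1
β2 →J1
β3 →R2
β4 →I1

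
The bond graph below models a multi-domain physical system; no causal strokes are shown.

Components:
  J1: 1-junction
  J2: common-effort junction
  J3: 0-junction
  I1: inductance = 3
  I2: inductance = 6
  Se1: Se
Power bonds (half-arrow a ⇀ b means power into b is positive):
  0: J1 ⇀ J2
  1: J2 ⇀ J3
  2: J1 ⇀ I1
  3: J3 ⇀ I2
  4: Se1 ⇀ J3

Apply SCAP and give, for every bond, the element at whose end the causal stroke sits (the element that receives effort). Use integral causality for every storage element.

β0 |J1
β1 |J2
β2 |I1
β3 |I2
β4 |J3

b4 stroke→J3  (Se1 (Se) sets effort on bond)
b1 stroke→J2  (common-e at J3 fixed by 4)
b3 stroke→I2  (J3: bond 4 brought effort, rest push out)
b0 stroke→J1  (common-e at J2 fixed by 1)
b2 stroke→I1  (only one flow-in slot at J1)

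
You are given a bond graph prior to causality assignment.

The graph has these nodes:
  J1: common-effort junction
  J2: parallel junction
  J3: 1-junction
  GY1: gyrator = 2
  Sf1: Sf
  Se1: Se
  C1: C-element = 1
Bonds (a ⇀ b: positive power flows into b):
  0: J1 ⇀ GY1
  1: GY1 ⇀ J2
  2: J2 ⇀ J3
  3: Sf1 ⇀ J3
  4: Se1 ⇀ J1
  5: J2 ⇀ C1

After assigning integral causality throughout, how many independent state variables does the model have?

1  (C1 all integral)

bond 3 →Sf1  (Sf1 fixes flow; stroke at Sf1)
bond 4 →J1  (Se1 (Se) sets effort on bond)
bond 0 →GY1  (common-e at J1 fixed by 4)
bond 2 →J3  (1-jn J3 has f-setter on 3)
bond 1 →GY1  (GY1: gyrator matches bond 0)
bond 5 →J2  (J2: last free bond brings effort in)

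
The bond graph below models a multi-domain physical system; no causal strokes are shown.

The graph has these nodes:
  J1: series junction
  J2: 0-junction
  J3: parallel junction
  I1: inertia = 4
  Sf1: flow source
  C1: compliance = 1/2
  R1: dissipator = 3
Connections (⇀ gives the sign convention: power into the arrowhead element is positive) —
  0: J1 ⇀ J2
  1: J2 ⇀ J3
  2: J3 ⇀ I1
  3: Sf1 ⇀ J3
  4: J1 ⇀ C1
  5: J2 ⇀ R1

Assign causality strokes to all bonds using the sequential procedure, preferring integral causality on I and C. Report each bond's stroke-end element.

β0 stroke at J2
β1 stroke at J3
β2 stroke at I1
β3 stroke at Sf1
β4 stroke at J1
β5 stroke at R1

#3 stroke→Sf1  (Sf1 (Sf) sets flow on bond)
#2 stroke→I1  (I1 outputs flow p/I1)
#1 stroke→J3  (only one effort-in slot at J3)
#4 stroke→J1  (prefer integral on C1)
#0 stroke→J2  (only one flow-in slot at J1)
#5 stroke→R1  (0-jn J2 has e-setter on 0)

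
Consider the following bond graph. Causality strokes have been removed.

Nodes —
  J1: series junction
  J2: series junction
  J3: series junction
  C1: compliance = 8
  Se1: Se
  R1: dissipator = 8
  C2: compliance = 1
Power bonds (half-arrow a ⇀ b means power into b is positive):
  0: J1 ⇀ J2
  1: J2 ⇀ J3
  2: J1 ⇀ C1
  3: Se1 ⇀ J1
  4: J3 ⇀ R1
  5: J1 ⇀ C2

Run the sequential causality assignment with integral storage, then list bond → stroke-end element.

β3 →J1  (Se1 (Se) sets effort on bond)
β2 →J1  (C1 integral (e out))
β5 →J1  (prefer integral on C2)
β0 →J2  (J1 needs exactly one f-in)
β1 →J3  (J2: last free bond brings flow in)
β4 →R1  (J3: last free bond brings flow in)

b0 →J2
b1 →J3
b2 →J1
b3 →J1
b4 →R1
b5 →J1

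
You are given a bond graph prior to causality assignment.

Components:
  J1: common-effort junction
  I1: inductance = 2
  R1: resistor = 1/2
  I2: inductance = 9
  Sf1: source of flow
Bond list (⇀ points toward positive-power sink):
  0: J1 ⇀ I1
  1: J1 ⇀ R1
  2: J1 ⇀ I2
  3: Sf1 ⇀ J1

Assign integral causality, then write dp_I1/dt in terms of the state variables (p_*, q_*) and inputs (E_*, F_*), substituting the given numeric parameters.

dp_I1/dt = F_Sf1/2 - p_I1/4 - p_I2/18

bond 3 |Sf1  (source Sf1 imposes f)
bond 0 |I1  (I1 outputs flow p/I1)
bond 2 |I2  (I2: I, integral causality)
bond 1 |J1  (J1 needs exactly one e-in)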